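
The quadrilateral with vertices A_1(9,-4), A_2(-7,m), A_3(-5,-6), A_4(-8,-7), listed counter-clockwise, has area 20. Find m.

The doubled signed area Σ (x_i y_{i+1} − x_{i+1} y_i) is linear in m.
With m=0 it equals 96; the coefficient of m is 14 (from the two edges through A_2).
So 14·m + 96 = 2·20 = 40 ⇒ m = -4.

-4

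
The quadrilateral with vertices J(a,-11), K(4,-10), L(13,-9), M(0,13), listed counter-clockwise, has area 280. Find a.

-11

Write out the shoelace sum; only the two edges meeting at J involve a:
2·Area = [(0·(-11) − a·13) + (a·(-10) − 4·(-11))] + 263
       = -23·a + 307 = 560
⇒ a = -11.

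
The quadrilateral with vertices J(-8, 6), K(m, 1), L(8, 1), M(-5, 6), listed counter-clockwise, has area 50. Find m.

The doubled signed area Σ (x_i y_{i+1} − x_{i+1} y_i) is linear in m.
With m=0 it equals 55; the coefficient of m is -5 (from the two edges through K).
So -5·m + 55 = 2·50 = 100 ⇒ m = -9.

-9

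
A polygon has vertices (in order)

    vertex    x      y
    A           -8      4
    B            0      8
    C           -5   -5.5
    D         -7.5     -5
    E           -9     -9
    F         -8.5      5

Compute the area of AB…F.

Σ = (-64) + (40) + (-16.25) + (22.5) + (-121.5) + (6) = -133.25
Area = |Σ|/2 = 66.625.

66.625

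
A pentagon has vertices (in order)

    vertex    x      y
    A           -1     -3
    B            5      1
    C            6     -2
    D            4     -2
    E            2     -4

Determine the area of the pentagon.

Σ = (14) + (-16) + (-4) + (-12) + (-10) = -28
Area = |Σ|/2 = 14.

14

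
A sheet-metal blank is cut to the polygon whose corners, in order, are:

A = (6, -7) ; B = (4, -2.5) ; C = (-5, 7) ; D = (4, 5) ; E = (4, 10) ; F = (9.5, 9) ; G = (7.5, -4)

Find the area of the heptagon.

Apply the surveyor's formula: 2A = Σ (x_i·y_{i+1} − x_{i+1}·y_i), indices taken mod 7.
A→B: (6)(-2.5) − (4)(-7) = 13
B→C: (4)(7) − (-5)(-2.5) = 15.5
C→D: (-5)(5) − (4)(7) = -53
D→E: (4)(10) − (4)(5) = 20
E→F: (4)(9) − (9.5)(10) = -59
F→G: (9.5)(-4) − (7.5)(9) = -105.5
G→A: (7.5)(-7) − (6)(-4) = -28.5
Σ = -197.5
Area = |Σ|/2 = 98.75.

98.75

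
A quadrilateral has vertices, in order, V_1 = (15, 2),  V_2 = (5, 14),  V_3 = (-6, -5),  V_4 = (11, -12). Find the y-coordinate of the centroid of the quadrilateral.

-16/63

Apply Gauss's area formula. First the cross-terms c_i = x_i·y_{i+1} − x_{i+1}·y_i:
  200, 59, 127, 202  ⇒  2A = 588, A = 294.
Then Σ (y_i + y_{i+1})·c_i = -448, so ȳ = -448 / (6·294) = -16/63.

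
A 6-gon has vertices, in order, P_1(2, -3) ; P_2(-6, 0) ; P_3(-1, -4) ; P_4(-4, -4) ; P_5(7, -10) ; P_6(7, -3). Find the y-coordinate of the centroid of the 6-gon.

-1445/288

Apply the shoelace (surveyor's) formula. First the cross-terms c_i = x_i·y_{i+1} − x_{i+1}·y_i:
  -18, 24, -12, 68, 49, -15  ⇒  2A = 96, A = 48.
Then Σ (y_i + y_{i+1})·c_i = -1445, so ȳ = -1445 / (6·48) = -1445/288.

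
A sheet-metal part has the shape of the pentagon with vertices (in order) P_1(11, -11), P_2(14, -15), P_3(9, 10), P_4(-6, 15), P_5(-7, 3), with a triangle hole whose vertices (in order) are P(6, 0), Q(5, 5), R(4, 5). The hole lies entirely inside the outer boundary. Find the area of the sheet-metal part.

292.5

Outer boundary:
P_1→P_2: (11)(-15) − (14)(-11) = -11
P_2→P_3: (14)(10) − (9)(-15) = 275
P_3→P_4: (9)(15) − (-6)(10) = 195
P_4→P_5: (-6)(3) − (-7)(15) = 87
P_5→P_1: (-7)(-11) − (11)(3) = 44
Σ = 590
Area = |Σ|/2 = 295.
Hole:
Σ = (30) + (5) + (-30) = 5
Area = |Σ|/2 = 2.5.
Net area = 295 − 2.5 = 292.5.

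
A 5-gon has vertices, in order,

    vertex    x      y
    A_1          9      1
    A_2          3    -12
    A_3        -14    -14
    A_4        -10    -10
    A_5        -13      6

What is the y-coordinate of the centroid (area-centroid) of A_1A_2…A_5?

Apply the surveyor's formula. First the cross-terms c_i = x_i·y_{i+1} − x_{i+1}·y_i:
  -111, -210, 0, -190, -67  ⇒  2A = -578, A = -289.
Then Σ (y_i + y_{i+1})·c_i = 6972, so ȳ = 6972 / (6·(-289)) = -1162/289.

-1162/289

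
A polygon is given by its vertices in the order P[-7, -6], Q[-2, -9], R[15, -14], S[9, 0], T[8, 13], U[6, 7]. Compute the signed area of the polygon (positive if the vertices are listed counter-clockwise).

224

Apply the shoelace formula: 2A = Σ (x_i·y_{i+1} − x_{i+1}·y_i), indices taken mod 6.
Cross-terms: 51, 163, 126, 117, -22, 13  ⇒  Σ = 448
Signed area = Σ/2 = 224 (positive ⇒ counter-clockwise traversal).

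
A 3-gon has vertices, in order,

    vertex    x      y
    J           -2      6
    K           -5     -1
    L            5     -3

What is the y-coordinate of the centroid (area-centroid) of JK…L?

Apply the shoelace (surveyor's) formula. First the cross-terms c_i = x_i·y_{i+1} − x_{i+1}·y_i:
  32, 20, 24  ⇒  2A = 76, A = 38.
Then Σ (y_i + y_{i+1})·c_i = 152, so ȳ = 152 / (6·38) = 2/3.

2/3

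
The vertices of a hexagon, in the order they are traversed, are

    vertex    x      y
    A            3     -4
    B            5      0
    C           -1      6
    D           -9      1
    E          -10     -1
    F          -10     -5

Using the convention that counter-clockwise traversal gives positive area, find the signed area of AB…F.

Cross-terms: 20, 30, 53, 19, 40, 55  ⇒  Σ = 217
Signed area = Σ/2 = 108.5 (positive ⇒ counter-clockwise traversal).

108.5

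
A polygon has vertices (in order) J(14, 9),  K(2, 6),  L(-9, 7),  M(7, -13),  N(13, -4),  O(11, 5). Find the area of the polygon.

Σ = (66) + (68) + (68) + (141) + (109) + (29) = 481
Area = |Σ|/2 = 240.5.

240.5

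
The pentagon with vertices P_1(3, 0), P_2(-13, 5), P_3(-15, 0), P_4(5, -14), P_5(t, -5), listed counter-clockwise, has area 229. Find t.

12

Write out the shoelace sum; only the two edges meeting at P_5 involve t:
2·Area = [(5·(-5) − t·(-14)) + (t·0 − 3·(-5))] + 300
       = 14·t + 290 = 458
⇒ t = 12.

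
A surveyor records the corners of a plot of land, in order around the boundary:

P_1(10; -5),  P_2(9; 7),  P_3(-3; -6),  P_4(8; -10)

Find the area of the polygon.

110

Apply the surveyor's formula: 2A = Σ (x_i·y_{i+1} − x_{i+1}·y_i), indices taken mod 4.
Σ = (115) + (-33) + (78) + (60) = 220
Area = |Σ|/2 = 110.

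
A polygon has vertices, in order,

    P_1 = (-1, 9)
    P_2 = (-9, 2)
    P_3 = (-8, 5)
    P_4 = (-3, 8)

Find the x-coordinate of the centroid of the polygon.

-53/9

Apply the shoelace (surveyor's) formula. First the cross-terms c_i = x_i·y_{i+1} − x_{i+1}·y_i:
  79, -29, -49, -19  ⇒  2A = -18, A = -9.
Then Σ (x_i + x_{i+1})·c_i = 318, so x̄ = 318 / (6·(-9)) = -53/9.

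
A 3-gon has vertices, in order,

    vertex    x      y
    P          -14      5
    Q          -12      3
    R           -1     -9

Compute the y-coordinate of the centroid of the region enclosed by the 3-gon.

-1/3

Apply Gauss's area formula. First the cross-terms c_i = x_i·y_{i+1} − x_{i+1}·y_i:
  18, 111, -131  ⇒  2A = -2, A = -1.
Then Σ (y_i + y_{i+1})·c_i = 2, so ȳ = 2 / (6·(-1)) = -1/3.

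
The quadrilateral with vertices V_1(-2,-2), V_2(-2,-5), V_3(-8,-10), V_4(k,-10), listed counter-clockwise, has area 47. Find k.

The doubled signed area Σ (x_i y_{i+1} − x_{i+1} y_i) is linear in k.
With k=0 it equals 46; the coefficient of k is 8 (from the two edges through V_4).
So 8·k + 46 = 2·47 = 94 ⇒ k = 6.

6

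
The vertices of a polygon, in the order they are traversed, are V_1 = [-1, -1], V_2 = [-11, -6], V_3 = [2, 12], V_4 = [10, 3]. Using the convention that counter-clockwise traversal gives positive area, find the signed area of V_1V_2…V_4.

Σ = (-5) + (-120) + (-114) + (-7) = -246
Signed area = Σ/2 = -123 (negative ⇒ clockwise traversal).

-123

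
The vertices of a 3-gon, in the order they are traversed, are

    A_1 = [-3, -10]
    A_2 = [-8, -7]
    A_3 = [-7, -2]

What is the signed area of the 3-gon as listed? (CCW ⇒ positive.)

-14

Apply the surveyor's formula: 2A = Σ (x_i·y_{i+1} − x_{i+1}·y_i), indices taken mod 3.
A_1→A_2: (-3)(-7) − (-8)(-10) = -59
A_2→A_3: (-8)(-2) − (-7)(-7) = -33
A_3→A_1: (-7)(-10) − (-3)(-2) = 64
Σ = -28
Signed area = Σ/2 = -14 (negative ⇒ clockwise traversal).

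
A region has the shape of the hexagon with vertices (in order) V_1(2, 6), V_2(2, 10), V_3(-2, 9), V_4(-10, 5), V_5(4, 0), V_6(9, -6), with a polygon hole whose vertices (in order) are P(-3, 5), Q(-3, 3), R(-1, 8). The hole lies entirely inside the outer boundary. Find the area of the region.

Outer boundary:
Apply the surveyor's formula: 2A = Σ (x_i·y_{i+1} − x_{i+1}·y_i), indices taken mod 6.
Cross-terms: 8, 38, 80, -20, -24, 66  ⇒  Σ = 148
Area = |Σ|/2 = 74.
Hole:
Apply the surveyor's formula: 2A = Σ (x_i·y_{i+1} − x_{i+1}·y_i), indices taken mod 3.
Σ = (6) + (-21) + (19) = 4
Area = |Σ|/2 = 2.
Net area = 74 − 2 = 72.

72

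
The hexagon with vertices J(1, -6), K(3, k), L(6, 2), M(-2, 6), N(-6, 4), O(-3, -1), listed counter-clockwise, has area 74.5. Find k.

-4

Write out the shoelace sum; only the two edges meeting at K involve k:
2·Area = [(1·k − 3·(-6)) + (3·2 − 6·k)] + 105
       = -5·k + 129 = 149
⇒ k = -4.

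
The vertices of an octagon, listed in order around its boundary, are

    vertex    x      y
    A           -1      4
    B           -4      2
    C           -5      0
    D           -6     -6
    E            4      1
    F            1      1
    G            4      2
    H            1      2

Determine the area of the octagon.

42.5

Apply the shoelace formula: 2A = Σ (x_i·y_{i+1} − x_{i+1}·y_i), indices taken mod 8.
Σ = (14) + (10) + (30) + (18) + (3) + (-2) + (6) + (6) = 85
Area = |Σ|/2 = 42.5.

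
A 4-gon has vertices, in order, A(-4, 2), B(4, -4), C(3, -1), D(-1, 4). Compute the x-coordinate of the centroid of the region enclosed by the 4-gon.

Apply the shoelace formula. First the cross-terms c_i = x_i·y_{i+1} − x_{i+1}·y_i:
  8, 8, 11, 14  ⇒  2A = 41, A = 20.5.
Then Σ (x_i + x_{i+1})·c_i = 8, so x̄ = 8 / (6·20.5) = 8/123.

8/123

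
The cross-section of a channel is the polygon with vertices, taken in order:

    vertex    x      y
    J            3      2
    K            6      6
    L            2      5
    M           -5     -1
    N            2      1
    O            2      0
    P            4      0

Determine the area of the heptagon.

25

Apply Gauss's area formula: 2A = Σ (x_i·y_{i+1} − x_{i+1}·y_i), indices taken mod 7.
Σ = (6) + (18) + (23) + (-3) + (-2) + (0) + (8) = 50
Area = |Σ|/2 = 25.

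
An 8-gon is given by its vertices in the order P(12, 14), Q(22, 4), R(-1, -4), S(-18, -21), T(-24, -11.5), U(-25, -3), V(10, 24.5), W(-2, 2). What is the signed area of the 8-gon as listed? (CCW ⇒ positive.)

P→Q: (12)(4) − (22)(14) = -260
Q→R: (22)(-4) − (-1)(4) = -84
R→S: (-1)(-21) − (-18)(-4) = -51
S→T: (-18)(-11.5) − (-24)(-21) = -297
T→U: (-24)(-3) − (-25)(-11.5) = -215.5
U→V: (-25)(24.5) − (10)(-3) = -582.5
V→W: (10)(2) − (-2)(24.5) = 69
W→P: (-2)(14) − (12)(2) = -52
Σ = -1473
Signed area = Σ/2 = -736.5 (negative ⇒ clockwise traversal).

-736.5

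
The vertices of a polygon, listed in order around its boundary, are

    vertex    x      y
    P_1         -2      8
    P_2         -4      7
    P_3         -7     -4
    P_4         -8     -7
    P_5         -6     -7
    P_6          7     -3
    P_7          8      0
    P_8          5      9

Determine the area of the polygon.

Apply the shoelace (surveyor's) formula: 2A = Σ (x_i·y_{i+1} − x_{i+1}·y_i), indices taken mod 8.
P_1→P_2: (-2)(7) − (-4)(8) = 18
P_2→P_3: (-4)(-4) − (-7)(7) = 65
P_3→P_4: (-7)(-7) − (-8)(-4) = 17
P_4→P_5: (-8)(-7) − (-6)(-7) = 14
P_5→P_6: (-6)(-3) − (7)(-7) = 67
P_6→P_7: (7)(0) − (8)(-3) = 24
P_7→P_8: (8)(9) − (5)(0) = 72
P_8→P_1: (5)(8) − (-2)(9) = 58
Σ = 335
Area = |Σ|/2 = 167.5.

167.5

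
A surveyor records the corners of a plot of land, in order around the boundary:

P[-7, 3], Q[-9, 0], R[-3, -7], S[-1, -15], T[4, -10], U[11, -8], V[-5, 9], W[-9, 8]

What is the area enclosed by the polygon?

202.5

Apply Gauss's area formula: 2A = Σ (x_i·y_{i+1} − x_{i+1}·y_i), indices taken mod 8.
Σ = (27) + (63) + (38) + (70) + (78) + (59) + (41) + (29) = 405
Area = |Σ|/2 = 202.5.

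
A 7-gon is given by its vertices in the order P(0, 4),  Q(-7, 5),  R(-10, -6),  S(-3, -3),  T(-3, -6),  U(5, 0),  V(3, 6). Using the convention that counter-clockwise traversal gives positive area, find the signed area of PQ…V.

106.5

Cross-terms: 28, 92, 12, 9, 30, 30, 12  ⇒  Σ = 213
Signed area = Σ/2 = 106.5 (positive ⇒ counter-clockwise traversal).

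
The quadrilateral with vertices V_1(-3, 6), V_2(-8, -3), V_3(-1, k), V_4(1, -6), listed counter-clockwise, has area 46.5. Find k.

-5

The doubled signed area Σ (x_i y_{i+1} − x_{i+1} y_i) is linear in k.
With k=0 it equals 48; the coefficient of k is -9 (from the two edges through V_3).
So -9·k + 48 = 2·46.5 = 93 ⇒ k = -5.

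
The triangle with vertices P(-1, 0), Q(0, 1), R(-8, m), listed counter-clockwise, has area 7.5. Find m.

The doubled signed area Σ (x_i y_{i+1} − x_{i+1} y_i) is linear in m.
With m=0 it equals 7; the coefficient of m is 1 (from the two edges through R).
So 1·m + 7 = 2·7.5 = 15 ⇒ m = 8.

8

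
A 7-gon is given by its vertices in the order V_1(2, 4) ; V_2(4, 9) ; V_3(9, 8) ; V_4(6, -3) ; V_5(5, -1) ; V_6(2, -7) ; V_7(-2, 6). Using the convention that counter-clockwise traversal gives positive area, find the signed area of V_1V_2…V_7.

-84

Apply the surveyor's formula: 2A = Σ (x_i·y_{i+1} − x_{i+1}·y_i), indices taken mod 7.
Σ = (2) + (-49) + (-75) + (9) + (-33) + (-2) + (-20) = -168
Signed area = Σ/2 = -84 (negative ⇒ clockwise traversal).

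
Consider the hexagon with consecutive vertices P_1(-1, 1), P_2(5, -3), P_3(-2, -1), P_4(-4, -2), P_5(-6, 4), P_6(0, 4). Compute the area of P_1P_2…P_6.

30.5

P_1→P_2: (-1)(-3) − (5)(1) = -2
P_2→P_3: (5)(-1) − (-2)(-3) = -11
P_3→P_4: (-2)(-2) − (-4)(-1) = 0
P_4→P_5: (-4)(4) − (-6)(-2) = -28
P_5→P_6: (-6)(4) − (0)(4) = -24
P_6→P_1: (0)(1) − (-1)(4) = 4
Σ = -61
Area = |Σ|/2 = 30.5.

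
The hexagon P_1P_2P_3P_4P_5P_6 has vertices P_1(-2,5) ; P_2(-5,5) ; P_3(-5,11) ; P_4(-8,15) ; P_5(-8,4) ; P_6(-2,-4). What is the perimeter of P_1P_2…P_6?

|P_1P_2| = √((-3)² + (0)²) = √9 = 3
|P_2P_3| = √((0)² + (6)²) = √36 = 6
|P_3P_4| = √((-3)² + (4)²) = √25 = 5
|P_4P_5| = √((0)² + (-11)²) = √121 = 11
|P_5P_6| = √((6)² + (-8)²) = √100 = 10
|P_6P_1| = √((0)² + (9)²) = √81 = 9
Perimeter = 3 + 6 + 5 + 11 + 10 + 9 = 44.

44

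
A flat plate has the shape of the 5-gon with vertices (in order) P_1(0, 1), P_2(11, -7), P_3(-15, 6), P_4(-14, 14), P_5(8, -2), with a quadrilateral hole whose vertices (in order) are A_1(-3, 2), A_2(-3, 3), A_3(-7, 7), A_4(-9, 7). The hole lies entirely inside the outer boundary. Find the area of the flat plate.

119

Outer boundary:
Cross-terms: -11, -39, -126, -84, 8  ⇒  Σ = -252
Area = |Σ|/2 = 126.
Hole:
Σ = (-3) + (0) + (14) + (3) = 14
Area = |Σ|/2 = 7.
Net area = 126 − 7 = 119.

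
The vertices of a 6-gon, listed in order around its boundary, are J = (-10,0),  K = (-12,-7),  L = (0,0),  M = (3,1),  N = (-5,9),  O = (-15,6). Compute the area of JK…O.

Apply the surveyor's formula: 2A = Σ (x_i·y_{i+1} − x_{i+1}·y_i), indices taken mod 6.
Σ = (70) + (0) + (0) + (32) + (105) + (60) = 267
Area = |Σ|/2 = 133.5.

133.5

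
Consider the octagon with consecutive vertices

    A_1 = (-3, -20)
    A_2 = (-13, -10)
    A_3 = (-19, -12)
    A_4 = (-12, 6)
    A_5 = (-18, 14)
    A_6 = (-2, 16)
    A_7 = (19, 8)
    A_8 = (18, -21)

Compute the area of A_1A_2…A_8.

Apply Gauss's area formula: 2A = Σ (x_i·y_{i+1} − x_{i+1}·y_i), indices taken mod 8.
A_1→A_2: (-3)(-10) − (-13)(-20) = -230
A_2→A_3: (-13)(-12) − (-19)(-10) = -34
A_3→A_4: (-19)(6) − (-12)(-12) = -258
A_4→A_5: (-12)(14) − (-18)(6) = -60
A_5→A_6: (-18)(16) − (-2)(14) = -260
A_6→A_7: (-2)(8) − (19)(16) = -320
A_7→A_8: (19)(-21) − (18)(8) = -543
A_8→A_1: (18)(-20) − (-3)(-21) = -423
Σ = -2128
Area = |Σ|/2 = 1064.

1064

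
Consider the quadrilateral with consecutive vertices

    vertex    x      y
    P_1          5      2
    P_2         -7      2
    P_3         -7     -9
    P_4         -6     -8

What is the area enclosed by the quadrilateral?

P_1→P_2: (5)(2) − (-7)(2) = 24
P_2→P_3: (-7)(-9) − (-7)(2) = 77
P_3→P_4: (-7)(-8) − (-6)(-9) = 2
P_4→P_1: (-6)(2) − (5)(-8) = 28
Σ = 131
Area = |Σ|/2 = 65.5.

65.5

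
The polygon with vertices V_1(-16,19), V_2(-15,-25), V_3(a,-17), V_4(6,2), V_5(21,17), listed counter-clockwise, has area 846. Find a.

-3

The doubled signed area Σ (x_i y_{i+1} − x_{i+1} y_i) is linear in a.
With a=0 it equals 1773; the coefficient of a is 27 (from the two edges through V_3).
So 27·a + 1773 = 2·846 = 1692 ⇒ a = -3.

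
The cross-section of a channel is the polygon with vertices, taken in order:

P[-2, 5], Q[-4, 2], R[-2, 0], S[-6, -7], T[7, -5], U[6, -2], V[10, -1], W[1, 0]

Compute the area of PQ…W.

Σ = (16) + (4) + (14) + (79) + (16) + (14) + (1) + (5) = 149
Area = |Σ|/2 = 74.5.

74.5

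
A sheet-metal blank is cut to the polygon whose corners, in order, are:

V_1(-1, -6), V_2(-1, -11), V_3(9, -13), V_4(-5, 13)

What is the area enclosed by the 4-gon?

Σ = (5) + (112) + (52) + (43) = 212
Area = |Σ|/2 = 106.

106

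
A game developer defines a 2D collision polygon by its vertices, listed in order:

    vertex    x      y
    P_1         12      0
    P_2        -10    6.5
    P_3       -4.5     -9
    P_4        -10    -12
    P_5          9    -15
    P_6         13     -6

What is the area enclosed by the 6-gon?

316.125

Apply the shoelace formula: 2A = Σ (x_i·y_{i+1} − x_{i+1}·y_i), indices taken mod 6.
Σ = (78) + (119.25) + (-36) + (258) + (141) + (72) = 632.25
Area = |Σ|/2 = 316.125.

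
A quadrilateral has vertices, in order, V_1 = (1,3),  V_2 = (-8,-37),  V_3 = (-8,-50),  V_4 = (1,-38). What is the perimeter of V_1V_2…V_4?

110

|V_1V_2| = √((-9)² + (-40)²) = √1681 = 41
|V_2V_3| = √((0)² + (-13)²) = √169 = 13
|V_3V_4| = √((9)² + (12)²) = √225 = 15
|V_4V_1| = √((0)² + (41)²) = √1681 = 41
Perimeter = 41 + 13 + 15 + 41 = 110.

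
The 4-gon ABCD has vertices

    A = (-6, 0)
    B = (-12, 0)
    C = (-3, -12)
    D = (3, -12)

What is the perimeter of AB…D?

|AB| = √((-6)² + (0)²) = √36 = 6
|BC| = √((9)² + (-12)²) = √225 = 15
|CD| = √((6)² + (0)²) = √36 = 6
|DA| = √((-9)² + (12)²) = √225 = 15
Perimeter = 6 + 15 + 6 + 15 = 42.

42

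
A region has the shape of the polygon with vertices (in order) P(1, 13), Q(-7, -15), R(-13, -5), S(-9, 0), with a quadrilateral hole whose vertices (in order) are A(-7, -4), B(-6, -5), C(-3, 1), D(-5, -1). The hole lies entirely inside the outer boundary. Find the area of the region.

117.5

Outer boundary:
Apply the surveyor's formula: 2A = Σ (x_i·y_{i+1} − x_{i+1}·y_i), indices taken mod 4.
Σ = (76) + (-160) + (-45) + (-117) = -246
Area = |Σ|/2 = 123.
Hole:
Apply Gauss's area formula: 2A = Σ (x_i·y_{i+1} − x_{i+1}·y_i), indices taken mod 4.
Cross-terms: 11, -21, 8, 13  ⇒  Σ = 11
Area = |Σ|/2 = 5.5.
Net area = 123 − 5.5 = 117.5.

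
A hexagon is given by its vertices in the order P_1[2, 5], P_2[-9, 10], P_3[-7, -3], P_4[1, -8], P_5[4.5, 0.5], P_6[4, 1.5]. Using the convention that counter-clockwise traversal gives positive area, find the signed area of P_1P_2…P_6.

139.625

Apply the surveyor's formula: 2A = Σ (x_i·y_{i+1} − x_{i+1}·y_i), indices taken mod 6.
Σ = (65) + (97) + (59) + (36.5) + (4.75) + (17) = 279.25
Signed area = Σ/2 = 139.625 (positive ⇒ counter-clockwise traversal).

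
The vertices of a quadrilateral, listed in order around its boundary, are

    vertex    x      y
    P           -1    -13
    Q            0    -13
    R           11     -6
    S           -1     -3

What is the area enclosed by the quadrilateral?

63.5

Σ = (13) + (143) + (-39) + (10) = 127
Area = |Σ|/2 = 63.5.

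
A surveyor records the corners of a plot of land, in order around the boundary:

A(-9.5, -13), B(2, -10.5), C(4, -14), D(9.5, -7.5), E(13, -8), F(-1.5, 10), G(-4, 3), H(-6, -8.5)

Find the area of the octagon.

Apply the surveyor's formula: 2A = Σ (x_i·y_{i+1} − x_{i+1}·y_i), indices taken mod 8.
Cross-terms: 125.75, 14, 103, 21.5, 118, 35.5, 52, -2.75  ⇒  Σ = 467
Area = |Σ|/2 = 233.5.

233.5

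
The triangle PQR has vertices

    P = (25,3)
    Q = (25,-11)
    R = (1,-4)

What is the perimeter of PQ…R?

|PQ| = √((0)² + (-14)²) = √196 = 14
|QR| = √((-24)² + (7)²) = √625 = 25
|RP| = √((24)² + (7)²) = √625 = 25
Perimeter = 14 + 25 + 25 = 64.

64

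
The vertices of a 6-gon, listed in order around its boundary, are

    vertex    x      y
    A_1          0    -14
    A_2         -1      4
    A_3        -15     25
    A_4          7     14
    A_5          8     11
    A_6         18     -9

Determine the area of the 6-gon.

Σ = (-14) + (35) + (-385) + (-35) + (-270) + (-252) = -921
Area = |Σ|/2 = 460.5.

460.5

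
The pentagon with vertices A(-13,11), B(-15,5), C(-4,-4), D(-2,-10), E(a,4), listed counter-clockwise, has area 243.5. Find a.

11

Write out the shoelace sum; only the two edges meeting at E involve a:
2·Area = [((-2)·4 − a·(-10)) + (a·11 − (-13)·4)] + 212
       = 21·a + 256 = 487
⇒ a = 11.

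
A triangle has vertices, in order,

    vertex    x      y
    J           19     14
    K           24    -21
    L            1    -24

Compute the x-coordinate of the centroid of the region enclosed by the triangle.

Apply the surveyor's formula. First the cross-terms c_i = x_i·y_{i+1} − x_{i+1}·y_i:
  -735, -555, 470  ⇒  2A = -820, A = -410.
Then Σ (x_i + x_{i+1})·c_i = -36080, so x̄ = -36080 / (6·(-410)) = 44/3.

44/3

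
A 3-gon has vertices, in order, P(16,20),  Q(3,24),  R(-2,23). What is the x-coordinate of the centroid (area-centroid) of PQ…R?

Apply Gauss's area formula. First the cross-terms c_i = x_i·y_{i+1} − x_{i+1}·y_i:
  324, 117, -408  ⇒  2A = 33, A = 16.5.
Then Σ (x_i + x_{i+1})·c_i = 561, so x̄ = 561 / (6·16.5) = 17/3.

17/3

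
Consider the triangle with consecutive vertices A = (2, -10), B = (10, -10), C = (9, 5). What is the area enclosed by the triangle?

Apply Gauss's area formula: 2A = Σ (x_i·y_{i+1} − x_{i+1}·y_i), indices taken mod 3.
Σ = (80) + (140) + (-100) = 120
Area = |Σ|/2 = 60.

60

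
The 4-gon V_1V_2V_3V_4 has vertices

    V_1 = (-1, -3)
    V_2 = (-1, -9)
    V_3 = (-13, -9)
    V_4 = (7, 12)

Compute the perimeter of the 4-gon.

64

|V_1V_2| = √((0)² + (-6)²) = √36 = 6
|V_2V_3| = √((-12)² + (0)²) = √144 = 12
|V_3V_4| = √((20)² + (21)²) = √841 = 29
|V_4V_1| = √((-8)² + (-15)²) = √289 = 17
Perimeter = 6 + 12 + 29 + 17 = 64.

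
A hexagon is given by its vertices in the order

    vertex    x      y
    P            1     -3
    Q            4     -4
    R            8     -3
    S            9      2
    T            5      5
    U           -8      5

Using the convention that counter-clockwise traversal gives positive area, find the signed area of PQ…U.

Σ = (8) + (20) + (43) + (35) + (65) + (19) = 190
Signed area = Σ/2 = 95 (positive ⇒ counter-clockwise traversal).

95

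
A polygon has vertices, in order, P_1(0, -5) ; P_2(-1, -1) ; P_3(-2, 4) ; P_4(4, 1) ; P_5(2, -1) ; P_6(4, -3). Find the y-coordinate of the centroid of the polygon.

Apply the shoelace (surveyor's) formula. First the cross-terms c_i = x_i·y_{i+1} − x_{i+1}·y_i:
  -5, -6, -18, -6, -2, -20  ⇒  2A = -57, A = -28.5.
Then Σ (y_i + y_{i+1})·c_i = 90, so ȳ = 90 / (6·(-28.5)) = -10/19.

-10/19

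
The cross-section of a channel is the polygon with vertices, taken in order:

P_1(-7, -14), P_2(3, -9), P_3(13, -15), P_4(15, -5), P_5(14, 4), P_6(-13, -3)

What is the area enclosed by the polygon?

Apply the surveyor's formula: 2A = Σ (x_i·y_{i+1} − x_{i+1}·y_i), indices taken mod 6.
P_1→P_2: (-7)(-9) − (3)(-14) = 105
P_2→P_3: (3)(-15) − (13)(-9) = 72
P_3→P_4: (13)(-5) − (15)(-15) = 160
P_4→P_5: (15)(4) − (14)(-5) = 130
P_5→P_6: (14)(-3) − (-13)(4) = 10
P_6→P_1: (-13)(-14) − (-7)(-3) = 161
Σ = 638
Area = |Σ|/2 = 319.

319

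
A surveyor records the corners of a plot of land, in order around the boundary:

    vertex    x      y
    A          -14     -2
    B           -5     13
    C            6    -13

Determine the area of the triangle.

199.5

Apply the shoelace (surveyor's) formula: 2A = Σ (x_i·y_{i+1} − x_{i+1}·y_i), indices taken mod 3.
A→B: (-14)(13) − (-5)(-2) = -192
B→C: (-5)(-13) − (6)(13) = -13
C→A: (6)(-2) − (-14)(-13) = -194
Σ = -399
Area = |Σ|/2 = 199.5.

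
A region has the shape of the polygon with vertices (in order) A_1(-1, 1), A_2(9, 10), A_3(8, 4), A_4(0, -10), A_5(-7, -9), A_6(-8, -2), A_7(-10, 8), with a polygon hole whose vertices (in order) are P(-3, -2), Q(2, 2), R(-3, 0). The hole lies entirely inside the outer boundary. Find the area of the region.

173.5

Outer boundary:
Apply the surveyor's formula: 2A = Σ (x_i·y_{i+1} − x_{i+1}·y_i), indices taken mod 7.
Cross-terms: -19, -44, -80, -70, -58, -84, -2  ⇒  Σ = -357
Area = |Σ|/2 = 178.5.
Hole:
Σ = (-2) + (6) + (6) = 10
Area = |Σ|/2 = 5.
Net area = 178.5 − 5 = 173.5.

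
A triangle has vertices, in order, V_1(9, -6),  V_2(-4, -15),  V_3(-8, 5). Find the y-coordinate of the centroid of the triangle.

-16/3

Apply the shoelace formula. First the cross-terms c_i = x_i·y_{i+1} − x_{i+1}·y_i:
  -159, -140, 3  ⇒  2A = -296, A = -148.
Then Σ (y_i + y_{i+1})·c_i = 4736, so ȳ = 4736 / (6·(-148)) = -16/3.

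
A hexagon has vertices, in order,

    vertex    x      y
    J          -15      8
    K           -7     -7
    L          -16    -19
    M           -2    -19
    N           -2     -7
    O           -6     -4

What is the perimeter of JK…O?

78

|JK| = √((8)² + (-15)²) = √289 = 17
|KL| = √((-9)² + (-12)²) = √225 = 15
|LM| = √((14)² + (0)²) = √196 = 14
|MN| = √((0)² + (12)²) = √144 = 12
|NO| = √((-4)² + (3)²) = √25 = 5
|OJ| = √((-9)² + (12)²) = √225 = 15
Perimeter = 17 + 15 + 14 + 12 + 5 + 15 = 78.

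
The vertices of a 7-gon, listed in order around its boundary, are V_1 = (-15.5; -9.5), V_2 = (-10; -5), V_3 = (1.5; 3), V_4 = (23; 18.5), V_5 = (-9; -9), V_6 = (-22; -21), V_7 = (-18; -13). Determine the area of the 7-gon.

V_1→V_2: (-15.5)(-5) − (-10)(-9.5) = -17.5
V_2→V_3: (-10)(3) − (1.5)(-5) = -22.5
V_3→V_4: (1.5)(18.5) − (23)(3) = -41.25
V_4→V_5: (23)(-9) − (-9)(18.5) = -40.5
V_5→V_6: (-9)(-21) − (-22)(-9) = -9
V_6→V_7: (-22)(-13) − (-18)(-21) = -92
V_7→V_1: (-18)(-9.5) − (-15.5)(-13) = -30.5
Σ = -253.25
Area = |Σ|/2 = 126.625.

126.625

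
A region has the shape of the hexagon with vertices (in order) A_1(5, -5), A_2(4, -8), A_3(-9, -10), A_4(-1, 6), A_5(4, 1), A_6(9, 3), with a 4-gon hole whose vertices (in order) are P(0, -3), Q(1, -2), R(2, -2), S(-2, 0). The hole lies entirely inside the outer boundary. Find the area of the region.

Outer boundary:
Σ = (-20) + (-112) + (-64) + (-25) + (3) + (-60) = -278
Area = |Σ|/2 = 139.
Hole:
Cross-terms: 3, 2, -4, 6  ⇒  Σ = 7
Area = |Σ|/2 = 3.5.
Net area = 139 − 3.5 = 135.5.

135.5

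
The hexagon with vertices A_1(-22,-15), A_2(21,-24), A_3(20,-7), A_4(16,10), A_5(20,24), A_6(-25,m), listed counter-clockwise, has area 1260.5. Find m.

Write out the shoelace sum; only the two edges meeting at A_6 involve m:
2·Area = [(20·m − (-25)·24) + ((-25)·(-15) − (-22)·m)] + 1672
       = 42·m + 2647 = 2521
⇒ m = -3.

-3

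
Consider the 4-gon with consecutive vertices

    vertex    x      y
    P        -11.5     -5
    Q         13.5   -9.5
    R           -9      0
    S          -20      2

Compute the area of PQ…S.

Apply the shoelace (surveyor's) formula: 2A = Σ (x_i·y_{i+1} − x_{i+1}·y_i), indices taken mod 4.
Σ = (176.75) + (-85.5) + (-18) + (123) = 196.25
Area = |Σ|/2 = 98.125.

98.125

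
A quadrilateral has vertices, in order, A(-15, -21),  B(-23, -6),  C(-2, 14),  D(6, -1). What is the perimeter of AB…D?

92

|AB| = √((-8)² + (15)²) = √289 = 17
|BC| = √((21)² + (20)²) = √841 = 29
|CD| = √((8)² + (-15)²) = √289 = 17
|DA| = √((-21)² + (-20)²) = √841 = 29
Perimeter = 17 + 29 + 17 + 29 = 92.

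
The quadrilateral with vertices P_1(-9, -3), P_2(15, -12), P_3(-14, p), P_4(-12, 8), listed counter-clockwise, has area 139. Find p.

11

The doubled signed area Σ (x_i y_{i+1} − x_{i+1} y_i) is linear in p.
With p=0 it equals -19; the coefficient of p is 27 (from the two edges through P_3).
So 27·p + -19 = 2·139 = 278 ⇒ p = 11.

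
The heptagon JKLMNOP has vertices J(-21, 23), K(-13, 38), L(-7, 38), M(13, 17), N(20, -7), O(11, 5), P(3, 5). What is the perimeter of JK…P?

130

|JK| = √((8)² + (15)²) = √289 = 17
|KL| = √((6)² + (0)²) = √36 = 6
|LM| = √((20)² + (-21)²) = √841 = 29
|MN| = √((7)² + (-24)²) = √625 = 25
|NO| = √((-9)² + (12)²) = √225 = 15
|OP| = √((-8)² + (0)²) = √64 = 8
|PJ| = √((-24)² + (18)²) = √900 = 30
Perimeter = 17 + 6 + 29 + 25 + 15 + 8 + 30 = 130.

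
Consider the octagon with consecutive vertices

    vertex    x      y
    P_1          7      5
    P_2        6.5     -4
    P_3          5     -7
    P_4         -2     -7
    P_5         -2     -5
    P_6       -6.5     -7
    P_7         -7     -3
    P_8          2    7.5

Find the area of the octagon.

Σ = (-60.5) + (-25.5) + (-49) + (-4) + (-18.5) + (-29.5) + (-46.5) + (-42.5) = -276
Area = |Σ|/2 = 138.

138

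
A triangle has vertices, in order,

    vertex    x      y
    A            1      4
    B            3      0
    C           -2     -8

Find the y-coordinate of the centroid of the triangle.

-4/3

Apply Gauss's area formula. First the cross-terms c_i = x_i·y_{i+1} − x_{i+1}·y_i:
  -12, -24, 0  ⇒  2A = -36, A = -18.
Then Σ (y_i + y_{i+1})·c_i = 144, so ȳ = 144 / (6·(-18)) = -4/3.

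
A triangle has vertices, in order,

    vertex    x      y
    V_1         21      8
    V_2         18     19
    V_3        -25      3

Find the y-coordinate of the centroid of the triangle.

Apply the shoelace formula. First the cross-terms c_i = x_i·y_{i+1} − x_{i+1}·y_i:
  255, 529, -263  ⇒  2A = 521, A = 260.5.
Then Σ (y_i + y_{i+1})·c_i = 15630, so ȳ = 15630 / (6·260.5) = 10.

10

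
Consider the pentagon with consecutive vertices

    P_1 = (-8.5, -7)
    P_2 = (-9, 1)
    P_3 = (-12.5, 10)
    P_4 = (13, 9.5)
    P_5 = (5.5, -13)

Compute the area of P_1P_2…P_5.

384

Apply Gauss's area formula: 2A = Σ (x_i·y_{i+1} − x_{i+1}·y_i), indices taken mod 5.
Σ = (-71.5) + (-77.5) + (-248.75) + (-221.25) + (-149) = -768
Area = |Σ|/2 = 384.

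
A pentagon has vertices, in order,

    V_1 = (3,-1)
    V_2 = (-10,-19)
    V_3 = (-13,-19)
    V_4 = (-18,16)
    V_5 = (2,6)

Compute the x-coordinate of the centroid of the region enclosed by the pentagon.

Apply the shoelace formula. First the cross-terms c_i = x_i·y_{i+1} − x_{i+1}·y_i:
  -67, -57, -550, -140, -20  ⇒  2A = -834, A = -417.
Then Σ (x_i + x_{i+1})·c_i = 20970, so x̄ = 20970 / (6·(-417)) = -1165/139.

-1165/139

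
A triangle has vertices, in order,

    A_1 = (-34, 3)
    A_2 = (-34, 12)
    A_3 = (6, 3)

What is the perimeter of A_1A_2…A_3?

90

|A_1A_2| = √((0)² + (9)²) = √81 = 9
|A_2A_3| = √((40)² + (-9)²) = √1681 = 41
|A_3A_1| = √((-40)² + (0)²) = √1600 = 40
Perimeter = 9 + 41 + 40 = 90.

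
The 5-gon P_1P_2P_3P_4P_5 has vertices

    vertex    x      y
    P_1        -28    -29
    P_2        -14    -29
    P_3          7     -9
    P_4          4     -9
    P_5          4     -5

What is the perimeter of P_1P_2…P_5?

|P_1P_2| = √((14)² + (0)²) = √196 = 14
|P_2P_3| = √((21)² + (20)²) = √841 = 29
|P_3P_4| = √((-3)² + (0)²) = √9 = 3
|P_4P_5| = √((0)² + (4)²) = √16 = 4
|P_5P_1| = √((-32)² + (-24)²) = √1600 = 40
Perimeter = 14 + 29 + 3 + 4 + 40 = 90.

90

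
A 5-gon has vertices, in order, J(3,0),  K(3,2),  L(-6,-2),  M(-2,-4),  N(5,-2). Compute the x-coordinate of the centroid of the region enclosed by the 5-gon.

Apply the shoelace formula. First the cross-terms c_i = x_i·y_{i+1} − x_{i+1}·y_i:
  6, 6, 20, 24, 6  ⇒  2A = 62, A = 31.
Then Σ (x_i + x_{i+1})·c_i = -22, so x̄ = -22 / (6·31) = -11/93.

-11/93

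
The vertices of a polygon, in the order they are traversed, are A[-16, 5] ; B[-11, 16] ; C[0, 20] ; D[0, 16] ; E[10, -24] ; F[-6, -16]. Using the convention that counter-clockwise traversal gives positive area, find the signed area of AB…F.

-585.5

Apply the shoelace (surveyor's) formula: 2A = Σ (x_i·y_{i+1} − x_{i+1}·y_i), indices taken mod 6.
Σ = (-201) + (-220) + (0) + (-160) + (-304) + (-286) = -1171
Signed area = Σ/2 = -585.5 (negative ⇒ clockwise traversal).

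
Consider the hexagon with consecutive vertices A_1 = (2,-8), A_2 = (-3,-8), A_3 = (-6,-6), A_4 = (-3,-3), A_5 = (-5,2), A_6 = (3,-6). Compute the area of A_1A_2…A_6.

39.5

Apply the surveyor's formula: 2A = Σ (x_i·y_{i+1} − x_{i+1}·y_i), indices taken mod 6.
A_1→A_2: (2)(-8) − (-3)(-8) = -40
A_2→A_3: (-3)(-6) − (-6)(-8) = -30
A_3→A_4: (-6)(-3) − (-3)(-6) = 0
A_4→A_5: (-3)(2) − (-5)(-3) = -21
A_5→A_6: (-5)(-6) − (3)(2) = 24
A_6→A_1: (3)(-8) − (2)(-6) = -12
Σ = -79
Area = |Σ|/2 = 39.5.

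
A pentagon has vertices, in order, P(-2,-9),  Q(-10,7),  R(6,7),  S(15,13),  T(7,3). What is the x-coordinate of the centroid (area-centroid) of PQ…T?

28/173

Apply the shoelace formula. First the cross-terms c_i = x_i·y_{i+1} − x_{i+1}·y_i:
  -104, -112, -27, -46, -57  ⇒  2A = -346, A = -173.
Then Σ (x_i + x_{i+1})·c_i = -168, so x̄ = -168 / (6·(-173)) = 28/173.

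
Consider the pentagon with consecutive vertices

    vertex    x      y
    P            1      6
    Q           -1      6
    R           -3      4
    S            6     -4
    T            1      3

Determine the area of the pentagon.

19.5

Σ = (12) + (14) + (-12) + (22) + (3) = 39
Area = |Σ|/2 = 19.5.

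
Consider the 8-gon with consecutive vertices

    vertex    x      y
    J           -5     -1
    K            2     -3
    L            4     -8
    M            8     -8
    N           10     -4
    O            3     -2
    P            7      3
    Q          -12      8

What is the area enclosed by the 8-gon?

Apply the surveyor's formula: 2A = Σ (x_i·y_{i+1} − x_{i+1}·y_i), indices taken mod 8.
Σ = (17) + (-4) + (32) + (48) + (-8) + (23) + (92) + (52) = 252
Area = |Σ|/2 = 126.

126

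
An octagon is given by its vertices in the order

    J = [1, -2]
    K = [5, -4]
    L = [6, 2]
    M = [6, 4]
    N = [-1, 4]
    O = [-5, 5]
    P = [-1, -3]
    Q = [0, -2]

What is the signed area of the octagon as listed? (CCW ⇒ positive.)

59.5

Cross-terms: 6, 34, 12, 28, 15, 20, 2, 2  ⇒  Σ = 119
Signed area = Σ/2 = 59.5 (positive ⇒ counter-clockwise traversal).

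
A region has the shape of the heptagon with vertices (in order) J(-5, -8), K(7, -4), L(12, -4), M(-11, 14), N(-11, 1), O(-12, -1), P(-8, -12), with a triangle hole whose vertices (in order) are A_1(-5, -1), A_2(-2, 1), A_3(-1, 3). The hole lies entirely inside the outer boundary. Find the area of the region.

Outer boundary:
Apply the shoelace (surveyor's) formula: 2A = Σ (x_i·y_{i+1} − x_{i+1}·y_i), indices taken mod 7.
Σ = (76) + (20) + (124) + (143) + (23) + (136) + (4) = 526
Area = |Σ|/2 = 263.
Hole:
Apply the surveyor's formula: 2A = Σ (x_i·y_{i+1} − x_{i+1}·y_i), indices taken mod 3.
A_1→A_2: (-5)(1) − (-2)(-1) = -7
A_2→A_3: (-2)(3) − (-1)(1) = -5
A_3→A_1: (-1)(-1) − (-5)(3) = 16
Σ = 4
Area = |Σ|/2 = 2.
Net area = 263 − 2 = 261.

261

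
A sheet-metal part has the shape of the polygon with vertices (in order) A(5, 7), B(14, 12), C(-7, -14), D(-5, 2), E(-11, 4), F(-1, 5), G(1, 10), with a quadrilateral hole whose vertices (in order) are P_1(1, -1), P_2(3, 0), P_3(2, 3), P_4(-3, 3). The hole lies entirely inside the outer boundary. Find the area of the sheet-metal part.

157

Outer boundary:
Apply Gauss's area formula: 2A = Σ (x_i·y_{i+1} − x_{i+1}·y_i), indices taken mod 7.
A→B: (5)(12) − (14)(7) = -38
B→C: (14)(-14) − (-7)(12) = -112
C→D: (-7)(2) − (-5)(-14) = -84
D→E: (-5)(4) − (-11)(2) = 2
E→F: (-11)(5) − (-1)(4) = -51
F→G: (-1)(10) − (1)(5) = -15
G→A: (1)(7) − (5)(10) = -43
Σ = -341
Area = |Σ|/2 = 170.5.
Hole:
Σ = (3) + (9) + (15) + (0) = 27
Area = |Σ|/2 = 13.5.
Net area = 170.5 − 13.5 = 157.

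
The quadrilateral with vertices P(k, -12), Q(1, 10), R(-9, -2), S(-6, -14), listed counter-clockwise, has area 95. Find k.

The doubled signed area Σ (x_i y_{i+1} − x_{i+1} y_i) is linear in k.
With k=0 it equals 286; the coefficient of k is 24 (from the two edges through P).
So 24·k + 286 = 2·95 = 190 ⇒ k = -4.

-4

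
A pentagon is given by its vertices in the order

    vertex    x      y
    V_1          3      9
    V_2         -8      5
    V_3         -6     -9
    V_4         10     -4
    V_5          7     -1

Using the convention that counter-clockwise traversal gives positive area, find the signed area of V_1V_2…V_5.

193.5

Cross-terms: 87, 102, 114, 18, 66  ⇒  Σ = 387
Signed area = Σ/2 = 193.5 (positive ⇒ counter-clockwise traversal).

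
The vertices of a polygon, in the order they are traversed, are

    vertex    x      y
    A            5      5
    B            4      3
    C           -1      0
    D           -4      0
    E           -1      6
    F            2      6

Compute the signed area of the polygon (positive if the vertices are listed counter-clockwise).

Σ = (-5) + (3) + (0) + (-24) + (-18) + (-20) = -64
Signed area = Σ/2 = -32 (negative ⇒ clockwise traversal).

-32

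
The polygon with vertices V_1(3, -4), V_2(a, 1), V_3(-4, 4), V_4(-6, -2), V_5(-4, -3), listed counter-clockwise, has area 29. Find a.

-2

The doubled signed area Σ (x_i y_{i+1} − x_{i+1} y_i) is linear in a.
With a=0 it equals 74; the coefficient of a is 8 (from the two edges through V_2).
So 8·a + 74 = 2·29 = 58 ⇒ a = -2.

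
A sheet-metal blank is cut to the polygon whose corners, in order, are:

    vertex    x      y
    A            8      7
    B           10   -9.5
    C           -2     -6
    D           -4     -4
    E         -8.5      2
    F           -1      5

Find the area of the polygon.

185.25

Apply the shoelace (surveyor's) formula: 2A = Σ (x_i·y_{i+1} − x_{i+1}·y_i), indices taken mod 6.
Cross-terms: -146, -79, -16, -42, -40.5, -47  ⇒  Σ = -370.5
Area = |Σ|/2 = 185.25.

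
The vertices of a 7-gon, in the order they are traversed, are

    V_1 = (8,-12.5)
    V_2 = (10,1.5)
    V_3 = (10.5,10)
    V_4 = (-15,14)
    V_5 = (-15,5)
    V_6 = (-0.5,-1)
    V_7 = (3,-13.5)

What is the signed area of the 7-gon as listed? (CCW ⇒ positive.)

Σ = (137) + (84.25) + (297) + (135) + (17.5) + (9.75) + (70.5) = 751
Signed area = Σ/2 = 375.5 (positive ⇒ counter-clockwise traversal).

375.5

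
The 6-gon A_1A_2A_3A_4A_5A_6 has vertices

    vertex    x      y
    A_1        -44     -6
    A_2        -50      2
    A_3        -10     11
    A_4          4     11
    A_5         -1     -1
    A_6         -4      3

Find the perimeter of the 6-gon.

|A_1A_2| = √((-6)² + (8)²) = √100 = 10
|A_2A_3| = √((40)² + (9)²) = √1681 = 41
|A_3A_4| = √((14)² + (0)²) = √196 = 14
|A_4A_5| = √((-5)² + (-12)²) = √169 = 13
|A_5A_6| = √((-3)² + (4)²) = √25 = 5
|A_6A_1| = √((-40)² + (-9)²) = √1681 = 41
Perimeter = 10 + 41 + 14 + 13 + 5 + 41 = 124.

124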